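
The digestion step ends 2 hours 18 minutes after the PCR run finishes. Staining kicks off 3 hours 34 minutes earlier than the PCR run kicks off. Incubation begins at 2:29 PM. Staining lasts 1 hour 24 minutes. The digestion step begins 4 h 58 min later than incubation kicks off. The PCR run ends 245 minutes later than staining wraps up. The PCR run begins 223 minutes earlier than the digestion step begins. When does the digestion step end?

7:57 PM

The digestion step starts at 2:29 PM + 298 min = 7:27 PM.
The PCR run starts at 7:27 PM − 223 min = 3:44 PM.
Staining starts at 3:44 PM − 214 min = 12:10 PM.
Staining ends at 12:10 PM + 84 min = 1:34 PM.
The PCR run ends at 1:34 PM + 245 min = 5:39 PM.
The digestion step ends at 5:39 PM + 138 min = 7:57 PM.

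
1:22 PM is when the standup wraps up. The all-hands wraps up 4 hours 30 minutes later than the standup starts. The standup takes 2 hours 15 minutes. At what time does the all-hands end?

3:37 PM

The standup starts at 1:22 PM − 135 min = 11:07 AM.
The all-hands ends at 11:07 AM + 270 min = 3:37 PM.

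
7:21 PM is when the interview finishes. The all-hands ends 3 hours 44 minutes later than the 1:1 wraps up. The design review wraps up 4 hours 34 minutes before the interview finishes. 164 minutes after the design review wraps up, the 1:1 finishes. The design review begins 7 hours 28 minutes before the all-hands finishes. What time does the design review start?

1:47 PM

The design review ends at 7:21 PM − 274 min = 2:47 PM.
The 1:1 ends at 2:47 PM + 164 min = 5:31 PM.
The all-hands ends at 5:31 PM + 224 min = 9:15 PM.
The design review starts at 9:15 PM − 448 min = 1:47 PM.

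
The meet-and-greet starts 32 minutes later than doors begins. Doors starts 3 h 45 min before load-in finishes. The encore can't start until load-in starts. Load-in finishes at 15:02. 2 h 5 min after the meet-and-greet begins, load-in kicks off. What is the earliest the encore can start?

Doors starts at 15:02 − 225 min = 11:17.
The meet-and-greet starts at 11:17 + 32 min = 11:49.
Load-in starts at 11:49 + 125 min = 13:54.
The encore is bounded by load-in, so the earliest it can start is 13:54.

13:54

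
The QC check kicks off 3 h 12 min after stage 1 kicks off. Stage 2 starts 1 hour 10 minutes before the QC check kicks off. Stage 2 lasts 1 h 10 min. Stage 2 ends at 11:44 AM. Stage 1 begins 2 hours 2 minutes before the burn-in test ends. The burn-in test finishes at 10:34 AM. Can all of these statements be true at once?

Stage 1 starts at 10:34 AM − 122 min = 8:32 AM.
The QC check starts at 8:32 AM + 192 min = 11:44 AM.
Stage 2 starts at 11:44 AM − 70 min = 10:34 AM.
Stage 2 ends at 10:34 AM + 70 min = 11:44 AM.
That matches the stated 11:44 AM, so the schedule is consistent.

Yes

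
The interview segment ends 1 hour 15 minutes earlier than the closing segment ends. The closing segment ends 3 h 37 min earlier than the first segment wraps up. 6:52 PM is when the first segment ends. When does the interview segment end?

The closing segment ends at 6:52 PM − 217 min = 3:15 PM.
The interview segment ends at 3:15 PM − 75 min = 2:00 PM.

2:00 PM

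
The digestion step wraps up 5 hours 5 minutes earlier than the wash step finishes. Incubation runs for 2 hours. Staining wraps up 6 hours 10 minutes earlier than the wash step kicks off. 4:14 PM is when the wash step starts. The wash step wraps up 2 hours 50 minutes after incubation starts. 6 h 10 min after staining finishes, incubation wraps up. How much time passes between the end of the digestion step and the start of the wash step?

Staining ends at 4:14 PM − 370 min = 10:04 AM.
Incubation ends at 10:04 AM + 370 min = 4:14 PM.
Incubation starts at 4:14 PM − 120 min = 2:14 PM.
The wash step ends at 2:14 PM + 170 min = 5:04 PM.
The digestion step ends at 5:04 PM − 305 min = 11:59 AM.
From 11:59 AM to 4:14 PM is 4 h 15 min.

4 h 15 min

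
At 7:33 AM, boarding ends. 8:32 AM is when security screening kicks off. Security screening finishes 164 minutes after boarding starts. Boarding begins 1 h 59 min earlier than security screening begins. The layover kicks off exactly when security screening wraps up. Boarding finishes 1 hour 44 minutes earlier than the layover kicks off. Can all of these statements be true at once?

Yes

Boarding starts at 8:32 AM − 119 min = 6:33 AM.
Security screening ends at 6:33 AM + 164 min = 9:17 AM.
So the layover starts at 9:17 AM.
Boarding ends at 9:17 AM − 104 min = 7:33 AM.
That matches the stated 7:33 AM, so the schedule is consistent.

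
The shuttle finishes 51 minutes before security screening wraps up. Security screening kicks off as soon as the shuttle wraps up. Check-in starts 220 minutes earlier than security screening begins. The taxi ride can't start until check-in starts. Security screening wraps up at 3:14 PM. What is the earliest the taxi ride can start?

The shuttle ends at 3:14 PM − 51 min = 2:23 PM.
So security screening starts at 2:23 PM.
Check-in starts at 2:23 PM − 220 min = 10:43 AM.
The taxi ride is bounded by check-in, so the earliest it can start is 10:43 AM.

10:43 AM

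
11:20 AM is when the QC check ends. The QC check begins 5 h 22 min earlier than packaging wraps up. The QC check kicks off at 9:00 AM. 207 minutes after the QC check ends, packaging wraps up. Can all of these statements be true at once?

Packaging ends at 11:20 AM + 207 min = 2:47 PM.
The QC check starts at 2:47 PM − 322 min = 9:25 AM.
But the QC check is also said to start at 9:00 AM — a 25-minute conflict.

No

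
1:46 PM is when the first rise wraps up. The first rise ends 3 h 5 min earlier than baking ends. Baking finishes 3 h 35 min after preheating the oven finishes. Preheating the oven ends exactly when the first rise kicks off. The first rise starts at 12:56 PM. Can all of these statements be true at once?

No

Preheating the oven ends at 12:56 PM.
Baking ends at 12:56 PM + 215 min = 4:31 PM.
The first rise ends at 4:31 PM − 185 min = 1:26 PM.
But the first rise is also said to end at 1:46 PM — a 20-minute conflict.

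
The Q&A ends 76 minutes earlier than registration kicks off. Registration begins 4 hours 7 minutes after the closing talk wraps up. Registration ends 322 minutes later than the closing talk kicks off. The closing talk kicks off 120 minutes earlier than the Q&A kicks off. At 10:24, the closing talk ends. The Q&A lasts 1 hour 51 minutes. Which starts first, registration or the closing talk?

Registration starts at 10:24 + 247 min = 14:31.
The Q&A ends at 14:31 − 76 min = 13:15.
The Q&A starts at 13:15 − 111 min = 11:24.
The closing talk starts at 11:24 − 120 min = 09:24.
Registration starts at 14:31 and the closing talk starts at 09:24, so the closing talk is first.

the closing talk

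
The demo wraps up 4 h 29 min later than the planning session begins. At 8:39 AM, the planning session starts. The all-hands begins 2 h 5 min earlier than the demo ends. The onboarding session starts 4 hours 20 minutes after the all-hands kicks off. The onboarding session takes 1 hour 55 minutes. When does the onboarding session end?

The demo ends at 8:39 AM + 269 min = 1:08 PM.
The all-hands starts at 1:08 PM − 125 min = 11:03 AM.
The onboarding session starts at 11:03 AM + 260 min = 3:23 PM.
The onboarding session ends at 3:23 PM + 115 min = 5:18 PM.

5:18 PM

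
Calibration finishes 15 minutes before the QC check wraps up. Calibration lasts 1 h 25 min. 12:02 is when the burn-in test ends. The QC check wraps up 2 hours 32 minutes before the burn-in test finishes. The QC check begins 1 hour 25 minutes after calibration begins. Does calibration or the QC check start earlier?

The QC check ends at 12:02 − 152 min = 09:30.
Calibration ends at 09:30 − 15 min = 09:15.
Calibration starts at 09:15 − 85 min = 07:50.
The QC check starts at 07:50 + 85 min = 09:15.
Calibration starts at 07:50 and the QC check starts at 09:15, so calibration is first.

calibration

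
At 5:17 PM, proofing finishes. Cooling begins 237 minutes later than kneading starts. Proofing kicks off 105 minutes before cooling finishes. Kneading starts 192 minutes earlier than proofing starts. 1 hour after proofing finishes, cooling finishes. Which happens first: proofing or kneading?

kneading

Cooling ends at 5:17 PM + 60 min = 6:17 PM.
Proofing starts at 6:17 PM − 105 min = 4:32 PM.
Kneading starts at 4:32 PM − 192 min = 1:20 PM.
Proofing starts at 4:32 PM and kneading starts at 1:20 PM, so kneading is first.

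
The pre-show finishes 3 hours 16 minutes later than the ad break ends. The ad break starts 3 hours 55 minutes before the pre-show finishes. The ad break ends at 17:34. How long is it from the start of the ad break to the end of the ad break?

The pre-show ends at 17:34 + 196 min = 20:50.
The ad break starts at 20:50 − 235 min = 16:55.
From 16:55 to 17:34 is 39 minutes.

39 minutes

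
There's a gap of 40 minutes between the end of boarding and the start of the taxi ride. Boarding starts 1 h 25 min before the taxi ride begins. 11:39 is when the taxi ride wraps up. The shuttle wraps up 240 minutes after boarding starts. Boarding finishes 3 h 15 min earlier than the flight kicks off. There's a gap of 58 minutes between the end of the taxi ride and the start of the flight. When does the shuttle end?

The flight starts at 11:39 + 58 min = 12:37.
Boarding ends at 12:37 − 195 min = 09:22.
The taxi ride starts at 09:22 + 40 min = 10:02.
Boarding starts at 10:02 − 85 min = 08:37.
The shuttle ends at 08:37 + 240 min = 12:37.

12:37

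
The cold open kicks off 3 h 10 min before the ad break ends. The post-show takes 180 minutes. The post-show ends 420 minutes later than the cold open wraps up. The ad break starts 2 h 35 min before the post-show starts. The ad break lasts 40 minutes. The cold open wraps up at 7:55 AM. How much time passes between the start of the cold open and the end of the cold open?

The post-show ends at 7:55 AM + 420 min = 2:55 PM.
The post-show starts at 2:55 PM − 180 min = 11:55 AM.
The ad break starts at 11:55 AM − 155 min = 9:20 AM.
The ad break ends at 9:20 AM + 40 min = 10:00 AM.
The cold open starts at 10:00 AM − 190 min = 6:50 AM.
From 6:50 AM to 7:55 AM is 1 hour 5 minutes.

1 hour 5 minutes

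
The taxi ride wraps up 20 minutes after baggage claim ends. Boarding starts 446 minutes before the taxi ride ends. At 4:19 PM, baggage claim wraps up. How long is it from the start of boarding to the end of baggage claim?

The taxi ride ends at 4:19 PM + 20 min = 4:39 PM.
Boarding starts at 4:39 PM − 446 min = 9:13 AM.
From 9:13 AM to 4:19 PM is 7 hours 6 minutes.

7 hours 6 minutes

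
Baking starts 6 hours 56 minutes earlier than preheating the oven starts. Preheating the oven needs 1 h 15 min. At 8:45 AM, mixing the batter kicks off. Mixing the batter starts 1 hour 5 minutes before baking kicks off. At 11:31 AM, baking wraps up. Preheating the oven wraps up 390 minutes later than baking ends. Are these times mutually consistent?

Yes

Preheating the oven ends at 11:31 AM + 390 min = 6:01 PM.
Preheating the oven starts at 6:01 PM − 75 min = 4:46 PM.
Baking starts at 4:46 PM − 416 min = 9:50 AM.
Mixing the batter starts at 9:50 AM − 65 min = 8:45 AM.
That matches the stated 8:45 AM, so the schedule is consistent.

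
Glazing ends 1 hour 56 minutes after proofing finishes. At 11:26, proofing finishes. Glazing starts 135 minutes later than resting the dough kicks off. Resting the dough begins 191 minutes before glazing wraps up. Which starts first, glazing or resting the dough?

resting the dough

Glazing ends at 11:26 + 116 min = 13:22.
Resting the dough starts at 13:22 − 191 min = 10:11.
Glazing starts at 10:11 + 135 min = 12:26.
Glazing starts at 12:26 and resting the dough starts at 10:11, so resting the dough is first.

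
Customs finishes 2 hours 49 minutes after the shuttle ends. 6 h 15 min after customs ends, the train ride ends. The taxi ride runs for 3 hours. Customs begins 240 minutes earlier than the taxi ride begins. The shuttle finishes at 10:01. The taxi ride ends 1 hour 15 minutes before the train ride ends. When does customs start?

10:50

Customs ends at 10:01 + 169 min = 12:50.
The train ride ends at 12:50 + 375 min = 19:05.
The taxi ride ends at 19:05 − 75 min = 17:50.
The taxi ride starts at 17:50 − 180 min = 14:50.
Customs starts at 14:50 − 240 min = 10:50.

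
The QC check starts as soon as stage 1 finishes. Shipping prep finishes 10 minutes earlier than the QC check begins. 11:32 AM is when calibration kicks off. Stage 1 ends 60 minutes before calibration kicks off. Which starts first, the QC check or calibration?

the QC check

Stage 1 ends at 11:32 AM − 60 min = 10:32 AM.
So the QC check starts at 10:32 AM.
The QC check starts at 10:32 AM and calibration starts at 11:32 AM, so the QC check is first.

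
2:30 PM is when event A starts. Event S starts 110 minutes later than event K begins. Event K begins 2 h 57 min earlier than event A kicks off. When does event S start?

1:23 PM

Event K starts at 2:30 PM − 177 min = 11:33 AM.
Event S starts at 11:33 AM + 110 min = 1:23 PM.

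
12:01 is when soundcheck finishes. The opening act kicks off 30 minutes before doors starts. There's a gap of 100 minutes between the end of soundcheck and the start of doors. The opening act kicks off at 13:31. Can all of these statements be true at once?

Doors starts at 12:01 + 100 min = 13:41.
The opening act starts at 13:41 − 30 min = 13:11.
But the opening act is also said to start at 13:31 — a 20-minute conflict.

No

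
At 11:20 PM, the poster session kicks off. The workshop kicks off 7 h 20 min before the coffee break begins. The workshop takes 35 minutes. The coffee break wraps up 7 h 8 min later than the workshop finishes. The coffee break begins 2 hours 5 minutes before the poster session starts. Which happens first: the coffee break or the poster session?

the coffee break

The coffee break starts at 11:20 PM − 125 min = 9:15 PM.
The coffee break starts at 9:15 PM and the poster session starts at 11:20 PM, so the coffee break is first.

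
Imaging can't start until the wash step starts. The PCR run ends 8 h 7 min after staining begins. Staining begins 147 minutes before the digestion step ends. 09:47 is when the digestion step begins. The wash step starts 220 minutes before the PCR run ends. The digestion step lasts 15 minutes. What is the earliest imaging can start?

12:02

The digestion step ends at 09:47 + 15 min = 10:02.
Staining starts at 10:02 − 147 min = 07:35.
The PCR run ends at 07:35 + 487 min = 15:42.
The wash step starts at 15:42 − 220 min = 12:02.
Imaging is bounded by the wash step, so the earliest it can start is 12:02.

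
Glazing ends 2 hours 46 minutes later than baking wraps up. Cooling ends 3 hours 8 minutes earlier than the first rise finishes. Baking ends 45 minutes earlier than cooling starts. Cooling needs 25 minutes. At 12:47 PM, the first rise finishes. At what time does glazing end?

11:15 AM

Cooling ends at 12:47 PM − 188 min = 9:39 AM.
Cooling starts at 9:39 AM − 25 min = 9:14 AM.
Baking ends at 9:14 AM − 45 min = 8:29 AM.
Glazing ends at 8:29 AM + 166 min = 11:15 AM.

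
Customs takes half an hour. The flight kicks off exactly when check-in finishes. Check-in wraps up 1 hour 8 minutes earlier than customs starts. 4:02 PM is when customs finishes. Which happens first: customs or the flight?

Customs starts at 4:02 PM − 30 min = 3:32 PM.
Check-in ends at 3:32 PM − 68 min = 2:24 PM.
So the flight starts at 2:24 PM.
Customs starts at 3:32 PM and the flight starts at 2:24 PM, so the flight is first.

the flight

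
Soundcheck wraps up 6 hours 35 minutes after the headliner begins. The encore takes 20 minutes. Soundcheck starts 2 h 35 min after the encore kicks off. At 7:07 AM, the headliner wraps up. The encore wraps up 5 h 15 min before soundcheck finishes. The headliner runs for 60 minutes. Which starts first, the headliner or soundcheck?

the headliner

The headliner starts at 7:07 AM − 60 min = 6:07 AM.
Soundcheck ends at 6:07 AM + 395 min = 12:42 PM.
The encore ends at 12:42 PM − 315 min = 7:27 AM.
The encore starts at 7:27 AM − 20 min = 7:07 AM.
Soundcheck starts at 7:07 AM + 155 min = 9:42 AM.
The headliner starts at 6:07 AM and soundcheck starts at 9:42 AM, so the headliner is first.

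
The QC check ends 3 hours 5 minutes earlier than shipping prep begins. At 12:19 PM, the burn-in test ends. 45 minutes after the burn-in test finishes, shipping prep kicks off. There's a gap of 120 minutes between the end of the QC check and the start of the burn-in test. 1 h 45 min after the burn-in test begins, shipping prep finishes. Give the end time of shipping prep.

Shipping prep starts at 12:19 PM + 45 min = 1:04 PM.
The QC check ends at 1:04 PM − 185 min = 9:59 AM.
The burn-in test starts at 9:59 AM + 120 min = 11:59 AM.
Shipping prep ends at 11:59 AM + 105 min = 1:44 PM.

1:44 PM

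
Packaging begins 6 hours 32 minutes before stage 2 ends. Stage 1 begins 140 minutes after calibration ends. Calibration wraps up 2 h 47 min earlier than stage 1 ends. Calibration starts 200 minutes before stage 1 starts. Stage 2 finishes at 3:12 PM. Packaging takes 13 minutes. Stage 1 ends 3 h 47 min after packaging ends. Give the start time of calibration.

Packaging starts at 3:12 PM − 392 min = 8:40 AM.
Packaging ends at 8:40 AM + 13 min = 8:53 AM.
Stage 1 ends at 8:53 AM + 227 min = 12:40 PM.
Calibration ends at 12:40 PM − 167 min = 9:53 AM.
Stage 1 starts at 9:53 AM + 140 min = 12:13 PM.
Calibration starts at 12:13 PM − 200 min = 8:53 AM.

8:53 AM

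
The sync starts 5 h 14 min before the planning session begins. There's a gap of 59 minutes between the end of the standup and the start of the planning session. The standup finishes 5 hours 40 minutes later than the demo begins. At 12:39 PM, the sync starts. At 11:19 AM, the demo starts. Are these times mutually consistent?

The standup ends at 11:19 AM + 340 min = 4:59 PM.
The planning session starts at 4:59 PM + 59 min = 5:58 PM.
The sync starts at 5:58 PM − 314 min = 12:44 PM.
But the sync is also said to start at 12:39 PM — a 5-minute conflict.

No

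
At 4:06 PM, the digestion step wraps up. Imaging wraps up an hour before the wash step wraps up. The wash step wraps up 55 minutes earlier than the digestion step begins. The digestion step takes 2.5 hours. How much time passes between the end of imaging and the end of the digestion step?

4 h 25 min

The digestion step starts at 4:06 PM − 150 min = 1:36 PM.
The wash step ends at 1:36 PM − 55 min = 12:41 PM.
Imaging ends at 12:41 PM − 60 min = 11:41 AM.
From 11:41 AM to 4:06 PM is 4 h 25 min.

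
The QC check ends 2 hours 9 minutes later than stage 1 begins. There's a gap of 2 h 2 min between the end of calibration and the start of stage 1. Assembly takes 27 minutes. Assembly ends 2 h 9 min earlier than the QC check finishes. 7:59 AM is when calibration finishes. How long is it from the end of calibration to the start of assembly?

1 hour 35 minutes

Stage 1 starts at 7:59 AM + 122 min = 10:01 AM.
The QC check ends at 10:01 AM + 129 min = 12:10 PM.
Assembly ends at 12:10 PM − 129 min = 10:01 AM.
Assembly starts at 10:01 AM − 27 min = 9:34 AM.
From 7:59 AM to 9:34 AM is 1 hour 35 minutes.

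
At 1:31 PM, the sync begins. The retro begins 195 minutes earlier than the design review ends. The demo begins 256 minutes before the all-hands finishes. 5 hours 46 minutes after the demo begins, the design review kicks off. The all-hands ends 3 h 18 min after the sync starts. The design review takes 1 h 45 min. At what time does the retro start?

4:49 PM

The all-hands ends at 1:31 PM + 198 min = 4:49 PM.
The demo starts at 4:49 PM − 256 min = 12:33 PM.
The design review starts at 12:33 PM + 346 min = 6:19 PM.
The design review ends at 6:19 PM + 105 min = 8:04 PM.
The retro starts at 8:04 PM − 195 min = 4:49 PM.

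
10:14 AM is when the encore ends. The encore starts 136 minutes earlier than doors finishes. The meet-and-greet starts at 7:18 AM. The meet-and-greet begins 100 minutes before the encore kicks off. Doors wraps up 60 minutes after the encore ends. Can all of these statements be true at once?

Doors ends at 10:14 AM + 60 min = 11:14 AM.
The encore starts at 11:14 AM − 136 min = 8:58 AM.
The meet-and-greet starts at 8:58 AM − 100 min = 7:18 AM.
That matches the stated 7:18 AM, so the schedule is consistent.

Yes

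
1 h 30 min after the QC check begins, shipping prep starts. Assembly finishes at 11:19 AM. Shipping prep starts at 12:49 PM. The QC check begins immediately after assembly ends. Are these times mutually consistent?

The QC check starts at 11:19 AM.
Shipping prep starts at 11:19 AM + 90 min = 12:49 PM.
That matches the stated 12:49 PM, so the schedule is consistent.

Yes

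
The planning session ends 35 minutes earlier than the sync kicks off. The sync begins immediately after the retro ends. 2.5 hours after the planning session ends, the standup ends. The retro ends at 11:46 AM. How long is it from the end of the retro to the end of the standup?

The sync starts at 11:46 AM.
The planning session ends at 11:46 AM − 35 min = 11:11 AM.
The standup ends at 11:11 AM + 150 min = 1:41 PM.
From 11:46 AM to 1:41 PM is 115 minutes.

115 minutes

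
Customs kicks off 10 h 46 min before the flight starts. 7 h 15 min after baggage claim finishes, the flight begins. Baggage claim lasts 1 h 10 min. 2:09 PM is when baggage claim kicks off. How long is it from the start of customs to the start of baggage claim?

Baggage claim ends at 2:09 PM + 70 min = 3:19 PM.
The flight starts at 3:19 PM + 435 min = 10:34 PM.
Customs starts at 10:34 PM − 646 min = 11:48 AM.
From 11:48 AM to 2:09 PM is 141 minutes.

141 minutes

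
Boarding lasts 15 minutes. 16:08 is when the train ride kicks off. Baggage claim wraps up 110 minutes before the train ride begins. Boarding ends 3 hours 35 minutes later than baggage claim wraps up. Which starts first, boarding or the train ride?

the train ride

Baggage claim ends at 16:08 − 110 min = 14:18.
Boarding ends at 14:18 + 215 min = 17:53.
Boarding starts at 17:53 − 15 min = 17:38.
Boarding starts at 17:38 and the train ride starts at 16:08, so the train ride is first.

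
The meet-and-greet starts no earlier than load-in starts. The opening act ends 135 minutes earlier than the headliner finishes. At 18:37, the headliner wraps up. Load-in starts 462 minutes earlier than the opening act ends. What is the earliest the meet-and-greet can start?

The opening act ends at 18:37 − 135 min = 16:22.
Load-in starts at 16:22 − 462 min = 08:40.
The meet-and-greet is bounded by load-in, so the earliest it can start is 08:40.

08:40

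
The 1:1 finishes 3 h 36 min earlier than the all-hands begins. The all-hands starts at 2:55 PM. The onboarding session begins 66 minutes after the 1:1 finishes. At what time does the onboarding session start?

12:25 PM

The 1:1 ends at 2:55 PM − 216 min = 11:19 AM.
The onboarding session starts at 11:19 AM + 66 min = 12:25 PM.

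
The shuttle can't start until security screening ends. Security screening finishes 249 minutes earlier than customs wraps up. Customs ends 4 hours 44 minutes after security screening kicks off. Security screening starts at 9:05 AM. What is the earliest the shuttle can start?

9:40 AM

Customs ends at 9:05 AM + 284 min = 1:49 PM.
Security screening ends at 1:49 PM − 249 min = 9:40 AM.
The shuttle is bounded by security screening, so the earliest it can start is 9:40 AM.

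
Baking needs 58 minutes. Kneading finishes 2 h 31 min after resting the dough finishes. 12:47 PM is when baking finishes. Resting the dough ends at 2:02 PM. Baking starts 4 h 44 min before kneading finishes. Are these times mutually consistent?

Kneading ends at 2:02 PM + 151 min = 4:33 PM.
Baking starts at 4:33 PM − 284 min = 11:49 AM.
Baking ends at 11:49 AM + 58 min = 12:47 PM.
That matches the stated 12:47 PM, so the schedule is consistent.

Yes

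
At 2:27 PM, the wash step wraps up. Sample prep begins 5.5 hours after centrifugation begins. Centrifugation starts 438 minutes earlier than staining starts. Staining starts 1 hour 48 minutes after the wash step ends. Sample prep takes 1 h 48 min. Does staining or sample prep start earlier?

Staining starts at 2:27 PM + 108 min = 4:15 PM.
Centrifugation starts at 4:15 PM − 438 min = 8:57 AM.
Sample prep starts at 8:57 AM + 330 min = 2:27 PM.
Staining starts at 4:15 PM and sample prep starts at 2:27 PM, so sample prep is first.

sample prep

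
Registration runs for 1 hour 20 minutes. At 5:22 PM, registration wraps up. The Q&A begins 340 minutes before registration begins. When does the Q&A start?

Registration starts at 5:22 PM − 80 min = 4:02 PM.
The Q&A starts at 4:02 PM − 340 min = 10:22 AM.

10:22 AM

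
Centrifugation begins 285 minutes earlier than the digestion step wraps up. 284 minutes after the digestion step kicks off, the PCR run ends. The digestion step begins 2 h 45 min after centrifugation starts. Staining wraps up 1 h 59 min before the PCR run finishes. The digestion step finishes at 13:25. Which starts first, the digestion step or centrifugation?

centrifugation

Centrifugation starts at 13:25 − 285 min = 08:40.
The digestion step starts at 08:40 + 165 min = 11:25.
The digestion step starts at 11:25 and centrifugation starts at 08:40, so centrifugation is first.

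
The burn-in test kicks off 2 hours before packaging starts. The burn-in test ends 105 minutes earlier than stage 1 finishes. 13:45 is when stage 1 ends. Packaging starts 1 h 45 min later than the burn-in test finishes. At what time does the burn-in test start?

The burn-in test ends at 13:45 − 105 min = 12:00.
Packaging starts at 12:00 + 105 min = 13:45.
The burn-in test starts at 13:45 − 120 min = 11:45.

11:45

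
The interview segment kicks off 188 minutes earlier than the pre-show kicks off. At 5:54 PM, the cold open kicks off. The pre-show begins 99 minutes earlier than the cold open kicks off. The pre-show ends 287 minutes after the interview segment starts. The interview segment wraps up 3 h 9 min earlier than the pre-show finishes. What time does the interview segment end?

2:45 PM

The pre-show starts at 5:54 PM − 99 min = 4:15 PM.
The interview segment starts at 4:15 PM − 188 min = 1:07 PM.
The pre-show ends at 1:07 PM + 287 min = 5:54 PM.
The interview segment ends at 5:54 PM − 189 min = 2:45 PM.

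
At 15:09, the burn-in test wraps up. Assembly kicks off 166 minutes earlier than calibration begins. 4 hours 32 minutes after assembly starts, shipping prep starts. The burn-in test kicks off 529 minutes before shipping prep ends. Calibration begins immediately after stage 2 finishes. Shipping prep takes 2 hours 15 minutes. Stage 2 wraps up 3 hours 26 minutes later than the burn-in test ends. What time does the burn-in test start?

13:47

Stage 2 ends at 15:09 + 206 min = 18:35.
So calibration starts at 18:35.
Assembly starts at 18:35 − 166 min = 15:49.
Shipping prep starts at 15:49 + 272 min = 20:21.
Shipping prep ends at 20:21 + 135 min = 22:36.
The burn-in test starts at 22:36 − 529 min = 13:47.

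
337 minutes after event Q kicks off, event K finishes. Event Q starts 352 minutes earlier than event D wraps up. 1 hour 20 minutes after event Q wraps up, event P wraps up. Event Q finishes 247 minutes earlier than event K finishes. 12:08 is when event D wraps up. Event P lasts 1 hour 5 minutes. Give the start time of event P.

Event Q starts at 12:08 − 352 min = 06:16.
Event K ends at 06:16 + 337 min = 11:53.
Event Q ends at 11:53 − 247 min = 07:46.
Event P ends at 07:46 + 80 min = 09:06.
Event P starts at 09:06 − 65 min = 08:01.

08:01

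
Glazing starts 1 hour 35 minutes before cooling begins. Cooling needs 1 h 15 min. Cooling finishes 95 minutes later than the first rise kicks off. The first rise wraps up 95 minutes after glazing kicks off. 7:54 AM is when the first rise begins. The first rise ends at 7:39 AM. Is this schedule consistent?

No

Cooling ends at 7:54 AM + 95 min = 9:29 AM.
Cooling starts at 9:29 AM − 75 min = 8:14 AM.
Glazing starts at 8:14 AM − 95 min = 6:39 AM.
The first rise ends at 6:39 AM + 95 min = 8:14 AM.
But the first rise is also said to end at 7:39 AM — a 35-minute conflict.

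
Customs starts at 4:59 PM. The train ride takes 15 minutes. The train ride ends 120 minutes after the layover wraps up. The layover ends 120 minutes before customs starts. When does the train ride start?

The layover ends at 4:59 PM − 120 min = 2:59 PM.
The train ride ends at 2:59 PM + 120 min = 4:59 PM.
The train ride starts at 4:59 PM − 15 min = 4:44 PM.

4:44 PM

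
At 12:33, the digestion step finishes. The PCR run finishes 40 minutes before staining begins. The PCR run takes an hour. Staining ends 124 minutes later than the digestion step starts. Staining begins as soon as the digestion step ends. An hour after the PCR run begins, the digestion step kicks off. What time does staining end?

Staining starts at 12:33.
The PCR run ends at 12:33 − 40 min = 11:53.
The PCR run starts at 11:53 − 60 min = 10:53.
The digestion step starts at 10:53 + 60 min = 11:53.
Staining ends at 11:53 + 124 min = 13:57.

13:57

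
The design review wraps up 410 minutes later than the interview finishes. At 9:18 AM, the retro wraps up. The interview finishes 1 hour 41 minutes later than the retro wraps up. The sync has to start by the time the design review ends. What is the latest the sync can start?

The interview ends at 9:18 AM + 101 min = 10:59 AM.
The design review ends at 10:59 AM + 410 min = 5:49 PM.
The sync is bounded by the design review, so the latest it can start is 5:49 PM.

5:49 PM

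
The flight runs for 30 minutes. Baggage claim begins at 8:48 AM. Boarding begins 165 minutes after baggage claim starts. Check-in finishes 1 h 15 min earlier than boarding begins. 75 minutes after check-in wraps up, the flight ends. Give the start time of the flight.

11:03 AM

Boarding starts at 8:48 AM + 165 min = 11:33 AM.
Check-in ends at 11:33 AM − 75 min = 10:18 AM.
The flight ends at 10:18 AM + 75 min = 11:33 AM.
The flight starts at 11:33 AM − 30 min = 11:03 AM.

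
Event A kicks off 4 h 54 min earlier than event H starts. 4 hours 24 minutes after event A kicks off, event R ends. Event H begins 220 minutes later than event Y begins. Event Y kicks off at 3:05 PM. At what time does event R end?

6:15 PM

Event H starts at 3:05 PM + 220 min = 6:45 PM.
Event A starts at 6:45 PM − 294 min = 1:51 PM.
Event R ends at 1:51 PM + 264 min = 6:15 PM.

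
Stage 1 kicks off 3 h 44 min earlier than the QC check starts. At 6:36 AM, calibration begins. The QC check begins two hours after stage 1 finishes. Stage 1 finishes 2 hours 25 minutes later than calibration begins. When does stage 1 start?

Stage 1 ends at 6:36 AM + 145 min = 9:01 AM.
The QC check starts at 9:01 AM + 120 min = 11:01 AM.
Stage 1 starts at 11:01 AM − 224 min = 7:17 AM.

7:17 AM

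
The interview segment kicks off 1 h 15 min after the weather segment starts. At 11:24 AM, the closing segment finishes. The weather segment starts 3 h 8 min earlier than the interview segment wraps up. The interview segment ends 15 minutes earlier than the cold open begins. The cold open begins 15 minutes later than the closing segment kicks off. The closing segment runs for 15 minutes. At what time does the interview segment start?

9:16 AM

The closing segment starts at 11:24 AM − 15 min = 11:09 AM.
The cold open starts at 11:09 AM + 15 min = 11:24 AM.
The interview segment ends at 11:24 AM − 15 min = 11:09 AM.
The weather segment starts at 11:09 AM − 188 min = 8:01 AM.
The interview segment starts at 8:01 AM + 75 min = 9:16 AM.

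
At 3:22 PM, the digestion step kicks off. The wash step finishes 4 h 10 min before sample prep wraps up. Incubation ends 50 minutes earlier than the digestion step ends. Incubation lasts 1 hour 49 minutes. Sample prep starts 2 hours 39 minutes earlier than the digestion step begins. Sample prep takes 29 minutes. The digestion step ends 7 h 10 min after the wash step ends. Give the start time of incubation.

1:33 PM

Sample prep starts at 3:22 PM − 159 min = 12:43 PM.
Sample prep ends at 12:43 PM + 29 min = 1:12 PM.
The wash step ends at 1:12 PM − 250 min = 9:02 AM.
The digestion step ends at 9:02 AM + 430 min = 4:12 PM.
Incubation ends at 4:12 PM − 50 min = 3:22 PM.
Incubation starts at 3:22 PM − 109 min = 1:33 PM.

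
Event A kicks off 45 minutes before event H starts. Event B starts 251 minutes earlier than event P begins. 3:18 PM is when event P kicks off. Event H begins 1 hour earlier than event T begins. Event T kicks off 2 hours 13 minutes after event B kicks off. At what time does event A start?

Event B starts at 3:18 PM − 251 min = 11:07 AM.
Event T starts at 11:07 AM + 133 min = 1:20 PM.
Event H starts at 1:20 PM − 60 min = 12:20 PM.
Event A starts at 12:20 PM − 45 min = 11:35 AM.

11:35 AM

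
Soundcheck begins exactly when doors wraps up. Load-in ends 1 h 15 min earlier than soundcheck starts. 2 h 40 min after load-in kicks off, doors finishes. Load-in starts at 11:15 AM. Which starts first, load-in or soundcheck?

load-in

Doors ends at 11:15 AM + 160 min = 1:55 PM.
So soundcheck starts at 1:55 PM.
Load-in starts at 11:15 AM and soundcheck starts at 1:55 PM, so load-in is first.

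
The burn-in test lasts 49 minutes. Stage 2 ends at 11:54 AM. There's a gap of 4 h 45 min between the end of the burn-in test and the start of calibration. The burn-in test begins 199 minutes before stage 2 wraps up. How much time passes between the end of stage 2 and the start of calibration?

2 hours 15 minutes

The burn-in test starts at 11:54 AM − 199 min = 8:35 AM.
The burn-in test ends at 8:35 AM + 49 min = 9:24 AM.
Calibration starts at 9:24 AM + 285 min = 2:09 PM.
From 11:54 AM to 2:09 PM is 2 hours 15 minutes.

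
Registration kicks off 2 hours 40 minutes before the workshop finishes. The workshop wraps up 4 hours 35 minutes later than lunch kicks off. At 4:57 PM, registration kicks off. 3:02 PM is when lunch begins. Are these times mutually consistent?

Yes

The workshop ends at 3:02 PM + 275 min = 7:37 PM.
Registration starts at 7:37 PM − 160 min = 4:57 PM.
That matches the stated 4:57 PM, so the schedule is consistent.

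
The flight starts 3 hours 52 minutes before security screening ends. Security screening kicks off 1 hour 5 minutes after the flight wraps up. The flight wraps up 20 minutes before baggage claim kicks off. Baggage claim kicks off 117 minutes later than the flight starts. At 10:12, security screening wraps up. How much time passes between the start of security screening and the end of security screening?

The flight starts at 10:12 − 232 min = 06:20.
Baggage claim starts at 06:20 + 117 min = 08:17.
The flight ends at 08:17 − 20 min = 07:57.
Security screening starts at 07:57 + 65 min = 09:02.
From 09:02 to 10:12 is 70 minutes.

70 minutes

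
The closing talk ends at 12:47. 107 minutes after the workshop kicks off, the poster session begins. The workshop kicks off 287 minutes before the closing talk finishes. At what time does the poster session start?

09:47

The workshop starts at 12:47 − 287 min = 08:00.
The poster session starts at 08:00 + 107 min = 09:47.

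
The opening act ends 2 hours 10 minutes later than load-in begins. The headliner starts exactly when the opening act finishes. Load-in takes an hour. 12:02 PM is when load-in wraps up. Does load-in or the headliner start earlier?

Load-in starts at 12:02 PM − 60 min = 11:02 AM.
The opening act ends at 11:02 AM + 130 min = 1:12 PM.
So the headliner starts at 1:12 PM.
Load-in starts at 11:02 AM and the headliner starts at 1:12 PM, so load-in is first.

load-in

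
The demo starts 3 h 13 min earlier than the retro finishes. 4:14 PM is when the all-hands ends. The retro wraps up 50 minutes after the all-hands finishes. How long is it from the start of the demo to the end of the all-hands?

The retro ends at 4:14 PM + 50 min = 5:04 PM.
The demo starts at 5:04 PM − 193 min = 1:51 PM.
From 1:51 PM to 4:14 PM is 2 h 23 min.

2 h 23 min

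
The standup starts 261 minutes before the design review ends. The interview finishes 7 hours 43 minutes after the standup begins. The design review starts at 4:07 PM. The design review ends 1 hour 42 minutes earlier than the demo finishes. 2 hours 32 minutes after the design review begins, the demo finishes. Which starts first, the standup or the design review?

the standup

The demo ends at 4:07 PM + 152 min = 6:39 PM.
The design review ends at 6:39 PM − 102 min = 4:57 PM.
The standup starts at 4:57 PM − 261 min = 12:36 PM.
The standup starts at 12:36 PM and the design review starts at 4:07 PM, so the standup is first.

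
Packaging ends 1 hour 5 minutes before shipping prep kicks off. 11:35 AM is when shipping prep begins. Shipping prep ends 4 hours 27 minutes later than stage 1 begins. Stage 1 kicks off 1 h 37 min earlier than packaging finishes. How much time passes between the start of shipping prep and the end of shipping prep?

Packaging ends at 11:35 AM − 65 min = 10:30 AM.
Stage 1 starts at 10:30 AM − 97 min = 8:53 AM.
Shipping prep ends at 8:53 AM + 267 min = 1:20 PM.
From 11:35 AM to 1:20 PM is 1 hour 45 minutes.

1 hour 45 minutes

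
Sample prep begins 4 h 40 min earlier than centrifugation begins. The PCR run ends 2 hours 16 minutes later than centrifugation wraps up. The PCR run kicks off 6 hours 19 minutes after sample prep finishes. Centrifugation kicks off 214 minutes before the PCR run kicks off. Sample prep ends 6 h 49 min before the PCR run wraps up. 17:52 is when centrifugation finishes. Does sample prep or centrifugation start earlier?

The PCR run ends at 17:52 + 136 min = 20:08.
Sample prep ends at 20:08 − 409 min = 13:19.
The PCR run starts at 13:19 + 379 min = 19:38.
Centrifugation starts at 19:38 − 214 min = 16:04.
Sample prep starts at 16:04 − 280 min = 11:24.
Sample prep starts at 11:24 and centrifugation starts at 16:04, so sample prep is first.

sample prep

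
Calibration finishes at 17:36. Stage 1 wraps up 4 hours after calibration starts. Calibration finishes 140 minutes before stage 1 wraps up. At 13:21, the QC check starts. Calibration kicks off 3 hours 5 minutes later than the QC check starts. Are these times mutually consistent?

Calibration starts at 13:21 + 185 min = 16:26.
Stage 1 ends at 16:26 + 240 min = 20:26.
Calibration ends at 20:26 − 140 min = 18:06.
But calibration is also said to end at 17:36 — a 30-minute conflict.

No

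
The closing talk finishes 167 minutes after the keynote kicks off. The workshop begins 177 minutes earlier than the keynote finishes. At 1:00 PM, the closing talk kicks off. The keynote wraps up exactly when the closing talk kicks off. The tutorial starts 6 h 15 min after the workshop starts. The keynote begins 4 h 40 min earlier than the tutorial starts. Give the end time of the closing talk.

The keynote ends at 1:00 PM.
The workshop starts at 1:00 PM − 177 min = 10:03 AM.
The tutorial starts at 10:03 AM + 375 min = 4:18 PM.
The keynote starts at 4:18 PM − 280 min = 11:38 AM.
The closing talk ends at 11:38 AM + 167 min = 2:25 PM.

2:25 PM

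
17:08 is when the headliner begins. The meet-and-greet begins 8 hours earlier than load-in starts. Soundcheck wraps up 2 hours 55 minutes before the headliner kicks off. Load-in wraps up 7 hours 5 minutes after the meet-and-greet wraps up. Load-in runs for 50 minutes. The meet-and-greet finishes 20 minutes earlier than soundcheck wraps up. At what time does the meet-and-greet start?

Soundcheck ends at 17:08 − 175 min = 14:13.
The meet-and-greet ends at 14:13 − 20 min = 13:53.
Load-in ends at 13:53 + 425 min = 20:58.
Load-in starts at 20:58 − 50 min = 20:08.
The meet-and-greet starts at 20:08 − 480 min = 12:08.

12:08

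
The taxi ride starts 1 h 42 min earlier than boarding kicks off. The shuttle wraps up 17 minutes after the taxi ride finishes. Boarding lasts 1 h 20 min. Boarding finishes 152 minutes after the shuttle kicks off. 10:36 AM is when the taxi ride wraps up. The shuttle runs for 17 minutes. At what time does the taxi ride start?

The shuttle ends at 10:36 AM + 17 min = 10:53 AM.
The shuttle starts at 10:53 AM − 17 min = 10:36 AM.
Boarding ends at 10:36 AM + 152 min = 1:08 PM.
Boarding starts at 1:08 PM − 80 min = 11:48 AM.
The taxi ride starts at 11:48 AM − 102 min = 10:06 AM.

10:06 AM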